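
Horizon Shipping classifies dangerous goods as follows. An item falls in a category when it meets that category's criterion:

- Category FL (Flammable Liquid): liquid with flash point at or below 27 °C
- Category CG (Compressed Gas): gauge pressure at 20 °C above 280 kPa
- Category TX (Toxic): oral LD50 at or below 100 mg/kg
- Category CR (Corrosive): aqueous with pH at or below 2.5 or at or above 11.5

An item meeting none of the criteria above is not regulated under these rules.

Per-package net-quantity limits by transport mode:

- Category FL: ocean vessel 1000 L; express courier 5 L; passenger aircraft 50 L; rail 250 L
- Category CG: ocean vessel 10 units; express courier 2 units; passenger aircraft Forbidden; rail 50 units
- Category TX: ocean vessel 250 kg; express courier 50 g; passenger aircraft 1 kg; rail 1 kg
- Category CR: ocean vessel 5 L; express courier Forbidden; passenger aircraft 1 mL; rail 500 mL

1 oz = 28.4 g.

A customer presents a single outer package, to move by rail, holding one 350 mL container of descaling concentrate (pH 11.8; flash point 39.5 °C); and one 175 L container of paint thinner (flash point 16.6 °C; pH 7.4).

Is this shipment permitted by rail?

With pH 11.8 (≥ 11.5), the descaling concentrate falls in Category CR.
With flash point 16.6 °C (≤ 27 °C), the paint thinner falls in Category FL.
Category FL quantity: 175 L.
175 L ≤ 250 L (rail limit, Category FL) — within limit.
Category CR quantity: 350 mL.
350 mL is within the rail limit of 500 mL for Category CR.
Every hazard category is within its rail limit and no segregation rule is violated.

Yes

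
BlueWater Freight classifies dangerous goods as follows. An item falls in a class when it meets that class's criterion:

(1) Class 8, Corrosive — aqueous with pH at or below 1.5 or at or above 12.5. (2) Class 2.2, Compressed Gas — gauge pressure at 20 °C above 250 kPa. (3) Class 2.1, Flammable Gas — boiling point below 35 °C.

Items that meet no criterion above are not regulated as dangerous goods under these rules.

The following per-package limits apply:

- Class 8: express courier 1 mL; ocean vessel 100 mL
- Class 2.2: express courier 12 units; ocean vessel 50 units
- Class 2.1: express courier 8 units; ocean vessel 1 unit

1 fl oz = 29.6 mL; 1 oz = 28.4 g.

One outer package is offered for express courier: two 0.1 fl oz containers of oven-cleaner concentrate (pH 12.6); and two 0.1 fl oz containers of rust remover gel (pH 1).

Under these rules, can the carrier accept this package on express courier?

No

pH 12.6 meets the Class 8 criterion (Corrosive), so the oven-cleaner concentrate is Class 8.
The rust remover gel has pH 1, which is ≤ 1.5, so it is Class 8 (Corrosive).
Class 8 net quantity: (two 0.1 fl oz containers = 5.92 mL) + (two 0.1 fl oz containers = 5.92 mL) = 11.84 mL.
That exceeds the Class 8 express courier limit of 1 mL.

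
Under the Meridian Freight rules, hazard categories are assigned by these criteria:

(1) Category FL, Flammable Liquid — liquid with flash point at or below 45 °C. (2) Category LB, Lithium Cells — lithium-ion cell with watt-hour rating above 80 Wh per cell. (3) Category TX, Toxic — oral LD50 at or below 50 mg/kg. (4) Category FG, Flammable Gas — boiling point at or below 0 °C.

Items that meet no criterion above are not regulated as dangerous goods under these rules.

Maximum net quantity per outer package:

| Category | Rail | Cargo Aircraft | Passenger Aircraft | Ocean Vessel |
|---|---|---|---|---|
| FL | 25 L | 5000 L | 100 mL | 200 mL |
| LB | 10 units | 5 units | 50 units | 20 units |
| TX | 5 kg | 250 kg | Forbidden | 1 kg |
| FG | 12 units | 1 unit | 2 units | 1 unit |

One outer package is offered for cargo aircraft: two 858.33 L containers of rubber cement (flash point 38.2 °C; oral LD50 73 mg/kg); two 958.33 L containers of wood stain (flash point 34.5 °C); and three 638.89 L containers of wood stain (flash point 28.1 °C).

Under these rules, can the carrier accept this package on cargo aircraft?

With flash point 38.2 °C (≤ 45 °C), the rubber cement falls in Category FL.
Flash point 34.5 °C meets the Category FL criterion (Flammable Liquid), so the wood stain is Category FL.
With flash point 28.1 °C (≤ 45 °C), the wood stain falls in Category FL.
Category FL net quantity: (two 858.33 L containers = 1716.66 L) + (two 958.33 L containers = 1916.66 L) + (three 638.89 L containers = 1916.67 L) = 5549.99 L.
That exceeds the Category FL cargo aircraft limit of 5000 L.

No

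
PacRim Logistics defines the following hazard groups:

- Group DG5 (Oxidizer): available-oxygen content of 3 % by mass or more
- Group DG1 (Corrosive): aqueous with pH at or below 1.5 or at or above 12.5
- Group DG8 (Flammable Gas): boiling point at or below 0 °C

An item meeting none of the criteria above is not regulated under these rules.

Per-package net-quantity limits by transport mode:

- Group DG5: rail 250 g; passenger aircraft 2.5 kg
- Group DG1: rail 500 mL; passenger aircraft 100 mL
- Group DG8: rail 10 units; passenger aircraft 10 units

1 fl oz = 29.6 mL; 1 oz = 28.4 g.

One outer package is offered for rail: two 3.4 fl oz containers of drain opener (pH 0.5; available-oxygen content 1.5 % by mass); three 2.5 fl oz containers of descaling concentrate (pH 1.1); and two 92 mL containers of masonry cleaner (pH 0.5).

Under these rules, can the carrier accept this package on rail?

pH 0.5 meets the Group DG1 criterion (Corrosive), so the drain opener is Group DG1.
Descaling concentrate: pH 1.1 ≤ 1.5 → Group DG1 (Corrosive).
pH 0.5 meets the Group DG1 criterion (Corrosive), so the masonry cleaner is Group DG1.
Group DG1 net quantity: (two 3.4 fl oz containers = 201.28 mL) + (three 2.5 fl oz containers = 222 mL) + (two 92 mL containers = 184 mL) = 607.28 mL.
607.28 mL exceeds the rail limit of 500 mL for Group DG1.

No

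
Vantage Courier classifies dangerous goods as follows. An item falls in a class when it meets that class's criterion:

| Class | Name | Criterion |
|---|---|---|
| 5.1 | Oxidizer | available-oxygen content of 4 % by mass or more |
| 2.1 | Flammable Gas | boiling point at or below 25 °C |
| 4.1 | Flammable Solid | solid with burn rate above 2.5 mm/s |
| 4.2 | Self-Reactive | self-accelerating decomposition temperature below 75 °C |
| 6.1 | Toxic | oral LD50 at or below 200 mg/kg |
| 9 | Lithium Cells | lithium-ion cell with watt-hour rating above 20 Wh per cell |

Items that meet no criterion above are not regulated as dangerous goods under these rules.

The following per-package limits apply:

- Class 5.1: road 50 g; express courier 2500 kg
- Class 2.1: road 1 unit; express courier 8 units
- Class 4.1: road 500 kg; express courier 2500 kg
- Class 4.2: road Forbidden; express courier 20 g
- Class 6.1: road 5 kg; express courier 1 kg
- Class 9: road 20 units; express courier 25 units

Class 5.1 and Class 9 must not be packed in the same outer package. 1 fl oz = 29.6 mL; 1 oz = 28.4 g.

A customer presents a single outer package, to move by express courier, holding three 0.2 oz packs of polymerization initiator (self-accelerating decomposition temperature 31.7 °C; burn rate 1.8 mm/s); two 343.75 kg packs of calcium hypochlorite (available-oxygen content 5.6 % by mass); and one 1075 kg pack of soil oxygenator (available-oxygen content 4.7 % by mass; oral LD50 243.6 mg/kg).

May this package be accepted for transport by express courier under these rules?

Yes

Polymerization initiator: self-accelerating decomposition temperature 31.7 °C < 75 °C → Class 4.2 (Self-Reactive).
With available-oxygen content 5.6 % by mass (≥ 4 % by mass), the calcium hypochlorite falls in Class 5.1.
With available-oxygen content 4.7 % by mass (≥ 4 % by mass), the soil oxygenator falls in Class 5.1.
Total Class 5.1: (two 343.75 kg packs = 687.5 kg) + 1075 kg = 1762.5 kg.
That is within the Class 5.1 express courier limit of 2500 kg.
Class 4.2 quantity: three 0.2 oz packs = 17.04 g.
17.04 g ≤ 20 g (express courier limit, Class 4.2) — within limit.
The segregation rule (Class 5.1 with Class 9) does not apply to Class 5.1 with Class 4.2.
Every hazard class is within its express courier limit and no segregation rule is violated.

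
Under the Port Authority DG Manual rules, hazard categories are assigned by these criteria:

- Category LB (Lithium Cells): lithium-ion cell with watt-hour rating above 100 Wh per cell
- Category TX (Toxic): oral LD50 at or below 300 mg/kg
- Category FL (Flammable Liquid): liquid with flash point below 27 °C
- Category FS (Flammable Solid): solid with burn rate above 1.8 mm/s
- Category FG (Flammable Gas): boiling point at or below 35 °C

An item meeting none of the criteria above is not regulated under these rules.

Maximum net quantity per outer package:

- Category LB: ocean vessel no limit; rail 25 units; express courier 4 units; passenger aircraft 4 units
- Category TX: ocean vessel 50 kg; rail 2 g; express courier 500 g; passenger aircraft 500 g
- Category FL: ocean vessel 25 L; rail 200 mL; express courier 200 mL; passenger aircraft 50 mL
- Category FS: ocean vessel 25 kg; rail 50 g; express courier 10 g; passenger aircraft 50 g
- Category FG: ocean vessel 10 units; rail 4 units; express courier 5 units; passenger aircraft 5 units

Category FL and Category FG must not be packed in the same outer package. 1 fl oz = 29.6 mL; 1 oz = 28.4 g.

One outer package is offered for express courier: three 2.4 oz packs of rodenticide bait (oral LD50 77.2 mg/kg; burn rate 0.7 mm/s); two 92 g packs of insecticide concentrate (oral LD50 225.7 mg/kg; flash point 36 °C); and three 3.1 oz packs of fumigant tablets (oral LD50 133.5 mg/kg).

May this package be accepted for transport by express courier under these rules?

No

Oral LD50 77.2 mg/kg meets the Category TX criterion (Toxic), so the rodenticide bait is Category TX.
The insecticide concentrate has oral LD50 225.7 mg/kg, which is ≤ 300 mg/kg, so it is Category TX (Toxic).
The fumigant tablets have oral LD50 133.5 mg/kg, which is ≤ 300 mg/kg, so they are Category TX (Toxic).
Total Category TX: (three 2.4 oz packs = 204.48 g) + (two 92 g packs = 184 g) + (three 3.1 oz packs = 264.12 g) = 652.6 g.
That exceeds the Category TX express courier limit of 500 g.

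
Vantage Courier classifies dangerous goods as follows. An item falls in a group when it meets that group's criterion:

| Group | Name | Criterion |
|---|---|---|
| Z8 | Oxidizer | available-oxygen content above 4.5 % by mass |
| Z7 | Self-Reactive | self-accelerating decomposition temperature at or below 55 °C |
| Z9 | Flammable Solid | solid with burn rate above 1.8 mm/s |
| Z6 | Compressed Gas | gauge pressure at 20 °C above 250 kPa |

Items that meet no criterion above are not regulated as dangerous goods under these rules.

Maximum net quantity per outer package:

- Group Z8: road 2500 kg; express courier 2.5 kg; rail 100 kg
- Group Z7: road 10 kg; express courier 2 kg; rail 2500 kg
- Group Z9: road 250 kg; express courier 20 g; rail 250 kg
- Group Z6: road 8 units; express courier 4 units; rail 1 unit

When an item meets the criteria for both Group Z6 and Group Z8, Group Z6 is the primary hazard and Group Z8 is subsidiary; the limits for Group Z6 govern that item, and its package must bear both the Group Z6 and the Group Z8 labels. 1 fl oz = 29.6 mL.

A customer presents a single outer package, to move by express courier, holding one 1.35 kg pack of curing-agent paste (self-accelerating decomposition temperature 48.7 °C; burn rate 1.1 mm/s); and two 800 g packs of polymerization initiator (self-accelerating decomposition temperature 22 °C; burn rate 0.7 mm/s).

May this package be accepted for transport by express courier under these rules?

No

The curing-agent paste has self-accelerating decomposition temperature 48.7 °C, which is ≤ 55 °C, so it is Group Z7 (Self-Reactive).
The polymerization initiator has self-accelerating decomposition temperature 22 °C, which is ≤ 55 °C, so it is Group Z7 (Self-Reactive).
Total Group Z7: 1.35 kg + (two 800 g packs = 1.6 kg) = 2.95 kg.
2.95 kg > 2 kg (express courier limit, Group Z7) — over the limit.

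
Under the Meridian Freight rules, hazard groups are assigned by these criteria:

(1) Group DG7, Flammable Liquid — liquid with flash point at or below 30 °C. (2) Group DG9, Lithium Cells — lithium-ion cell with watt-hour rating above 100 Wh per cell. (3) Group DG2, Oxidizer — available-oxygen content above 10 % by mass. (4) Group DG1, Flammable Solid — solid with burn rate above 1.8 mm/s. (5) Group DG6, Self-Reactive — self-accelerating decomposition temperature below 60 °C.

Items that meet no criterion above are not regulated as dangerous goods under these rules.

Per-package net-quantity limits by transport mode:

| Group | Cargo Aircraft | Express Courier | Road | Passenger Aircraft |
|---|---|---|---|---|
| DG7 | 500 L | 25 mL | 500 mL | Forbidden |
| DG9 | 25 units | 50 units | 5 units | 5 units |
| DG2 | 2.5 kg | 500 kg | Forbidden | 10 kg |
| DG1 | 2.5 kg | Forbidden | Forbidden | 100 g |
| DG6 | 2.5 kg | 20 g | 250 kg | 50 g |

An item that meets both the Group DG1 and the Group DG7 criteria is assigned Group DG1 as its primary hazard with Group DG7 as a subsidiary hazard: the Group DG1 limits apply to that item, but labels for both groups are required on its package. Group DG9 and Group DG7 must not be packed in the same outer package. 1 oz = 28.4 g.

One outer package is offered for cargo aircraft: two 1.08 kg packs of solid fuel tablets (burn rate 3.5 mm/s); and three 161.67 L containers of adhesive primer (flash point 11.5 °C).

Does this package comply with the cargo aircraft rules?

Burn rate 3.5 mm/s meets the Group DG1 criterion (Flammable Solid), so the solid fuel tablets are Group DG1.
With flash point 11.5 °C (≤ 30 °C), the adhesive primer falls in Group DG7.
Group DG1 quantity: two 1.08 kg packs = 2.16 kg.
2.16 kg is within the cargo aircraft limit of 2.5 kg for Group DG1.
Group DG7 quantity: three 161.67 L containers = 485.01 L.
485.01 L ≤ 500 L (cargo aircraft limit, Group DG7) — within limit.
The segregation rule (Group DG9 with Group DG7) does not apply to Group DG1 with Group DG7.
Every hazard group is within its cargo aircraft limit and no segregation rule is violated.

Yes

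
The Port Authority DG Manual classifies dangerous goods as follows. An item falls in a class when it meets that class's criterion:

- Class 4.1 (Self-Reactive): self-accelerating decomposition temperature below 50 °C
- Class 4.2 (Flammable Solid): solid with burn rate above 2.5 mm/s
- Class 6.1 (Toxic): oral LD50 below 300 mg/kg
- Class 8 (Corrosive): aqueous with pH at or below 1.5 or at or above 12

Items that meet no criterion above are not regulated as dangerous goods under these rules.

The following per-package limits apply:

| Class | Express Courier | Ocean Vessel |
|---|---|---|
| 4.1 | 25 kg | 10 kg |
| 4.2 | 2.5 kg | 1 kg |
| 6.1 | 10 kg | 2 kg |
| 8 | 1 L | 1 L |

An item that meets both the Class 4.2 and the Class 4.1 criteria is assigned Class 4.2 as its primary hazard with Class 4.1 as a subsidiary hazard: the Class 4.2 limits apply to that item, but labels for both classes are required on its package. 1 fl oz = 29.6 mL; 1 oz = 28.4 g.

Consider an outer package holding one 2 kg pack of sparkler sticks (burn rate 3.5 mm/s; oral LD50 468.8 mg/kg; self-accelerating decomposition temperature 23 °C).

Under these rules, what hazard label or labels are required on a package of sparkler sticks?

With burn rate 3.5 mm/s (> 2.5 mm/s), the sparkler sticks fall in Class 4.2.
With self-accelerating decomposition temperature 23 °C (< 50 °C), the sparkler sticks fall in Class 4.1.
By the precedence rule Class 4.2 is primary and Class 4.1 is subsidiary, and that rule requires both labels on the package.

Class 4.1 and 4.2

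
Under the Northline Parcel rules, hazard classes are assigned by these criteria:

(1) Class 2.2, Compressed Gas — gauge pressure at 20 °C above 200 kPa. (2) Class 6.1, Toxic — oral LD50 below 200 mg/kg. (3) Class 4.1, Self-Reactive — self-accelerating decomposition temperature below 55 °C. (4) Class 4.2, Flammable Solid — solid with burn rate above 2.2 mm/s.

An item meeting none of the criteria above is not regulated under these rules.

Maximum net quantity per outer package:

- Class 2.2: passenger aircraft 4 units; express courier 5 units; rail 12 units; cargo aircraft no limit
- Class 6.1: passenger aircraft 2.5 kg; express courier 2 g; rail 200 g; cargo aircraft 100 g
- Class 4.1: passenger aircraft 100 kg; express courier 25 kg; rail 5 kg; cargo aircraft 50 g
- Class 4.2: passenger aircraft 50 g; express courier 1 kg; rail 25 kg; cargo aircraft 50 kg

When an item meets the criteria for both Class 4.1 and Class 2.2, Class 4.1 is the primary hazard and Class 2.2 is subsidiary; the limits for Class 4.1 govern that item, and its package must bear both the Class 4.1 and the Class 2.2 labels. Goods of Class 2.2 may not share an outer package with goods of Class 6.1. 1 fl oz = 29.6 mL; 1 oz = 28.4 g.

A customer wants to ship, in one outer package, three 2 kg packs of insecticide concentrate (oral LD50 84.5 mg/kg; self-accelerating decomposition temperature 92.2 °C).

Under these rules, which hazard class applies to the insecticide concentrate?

Class 6.1

Insecticide concentrate: oral LD50 84.5 mg/kg < 200 mg/kg → Class 6.1 (Toxic).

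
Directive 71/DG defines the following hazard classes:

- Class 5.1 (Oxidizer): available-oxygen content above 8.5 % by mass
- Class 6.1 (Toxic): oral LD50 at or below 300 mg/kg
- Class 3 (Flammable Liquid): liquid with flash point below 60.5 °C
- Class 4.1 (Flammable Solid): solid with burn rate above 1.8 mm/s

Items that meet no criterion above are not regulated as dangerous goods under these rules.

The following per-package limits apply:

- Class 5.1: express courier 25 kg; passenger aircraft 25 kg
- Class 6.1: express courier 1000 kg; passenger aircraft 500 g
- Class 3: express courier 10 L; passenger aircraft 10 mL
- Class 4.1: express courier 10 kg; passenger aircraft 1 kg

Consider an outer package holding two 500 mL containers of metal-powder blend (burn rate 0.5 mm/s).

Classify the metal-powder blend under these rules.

Not regulated

burn rate 0.5 mm/s is not above 1.8 mm/s, so Class 4.1 does not apply.
No criterion is met, so the item is not regulated.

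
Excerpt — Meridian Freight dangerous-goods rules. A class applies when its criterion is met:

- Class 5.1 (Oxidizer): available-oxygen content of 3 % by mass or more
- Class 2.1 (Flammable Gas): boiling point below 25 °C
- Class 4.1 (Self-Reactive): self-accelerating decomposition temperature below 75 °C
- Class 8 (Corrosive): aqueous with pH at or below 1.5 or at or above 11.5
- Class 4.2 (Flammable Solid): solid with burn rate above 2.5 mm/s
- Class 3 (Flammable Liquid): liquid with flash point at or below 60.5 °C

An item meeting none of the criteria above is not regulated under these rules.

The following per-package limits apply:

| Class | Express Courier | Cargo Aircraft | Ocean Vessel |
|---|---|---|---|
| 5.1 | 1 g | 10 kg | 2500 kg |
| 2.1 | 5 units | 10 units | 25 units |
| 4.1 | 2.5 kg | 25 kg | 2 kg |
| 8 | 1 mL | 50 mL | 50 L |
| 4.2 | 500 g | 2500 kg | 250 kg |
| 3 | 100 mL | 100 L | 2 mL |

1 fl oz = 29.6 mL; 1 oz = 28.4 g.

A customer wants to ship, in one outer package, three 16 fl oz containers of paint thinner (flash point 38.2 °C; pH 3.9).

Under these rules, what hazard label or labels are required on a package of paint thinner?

Class 3

With flash point 38.2 °C (≤ 60.5 °C), the paint thinner falls in Class 3.
Only the Class 3 label is required.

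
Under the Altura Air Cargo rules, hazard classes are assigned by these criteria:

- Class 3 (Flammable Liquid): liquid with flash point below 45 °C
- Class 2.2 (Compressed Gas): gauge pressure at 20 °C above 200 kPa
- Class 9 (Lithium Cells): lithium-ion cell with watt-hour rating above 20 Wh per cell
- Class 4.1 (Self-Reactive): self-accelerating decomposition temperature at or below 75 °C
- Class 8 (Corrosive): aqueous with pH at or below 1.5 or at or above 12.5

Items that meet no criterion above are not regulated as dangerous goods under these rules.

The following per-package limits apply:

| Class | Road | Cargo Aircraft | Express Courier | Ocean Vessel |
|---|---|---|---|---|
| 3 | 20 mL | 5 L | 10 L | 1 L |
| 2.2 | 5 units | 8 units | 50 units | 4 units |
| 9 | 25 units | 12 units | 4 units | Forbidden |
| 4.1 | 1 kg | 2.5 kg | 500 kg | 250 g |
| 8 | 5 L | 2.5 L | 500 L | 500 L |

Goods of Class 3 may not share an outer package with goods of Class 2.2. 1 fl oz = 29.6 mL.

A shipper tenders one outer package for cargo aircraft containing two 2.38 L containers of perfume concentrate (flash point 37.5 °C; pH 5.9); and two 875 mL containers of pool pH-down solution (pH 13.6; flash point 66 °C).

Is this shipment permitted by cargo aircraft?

With flash point 37.5 °C (< 45 °C), the perfume concentrate falls in Class 3.
pH 13.6 meets the Class 8 criterion (Corrosive), so the pool pH-down solution is Class 8.
Class 3 quantity: two 2.38 L containers = 4.76 L.
That is within the Class 3 cargo aircraft limit of 5 L.
Class 8 quantity: two 875 mL containers = 1.75 L.
That is within the Class 8 cargo aircraft limit of 2.5 L.
The segregation rule (Class 3 with Class 2.2) does not apply to Class 3 with Class 8.
Every hazard class is within its cargo aircraft limit and no segregation rule is violated.

Yes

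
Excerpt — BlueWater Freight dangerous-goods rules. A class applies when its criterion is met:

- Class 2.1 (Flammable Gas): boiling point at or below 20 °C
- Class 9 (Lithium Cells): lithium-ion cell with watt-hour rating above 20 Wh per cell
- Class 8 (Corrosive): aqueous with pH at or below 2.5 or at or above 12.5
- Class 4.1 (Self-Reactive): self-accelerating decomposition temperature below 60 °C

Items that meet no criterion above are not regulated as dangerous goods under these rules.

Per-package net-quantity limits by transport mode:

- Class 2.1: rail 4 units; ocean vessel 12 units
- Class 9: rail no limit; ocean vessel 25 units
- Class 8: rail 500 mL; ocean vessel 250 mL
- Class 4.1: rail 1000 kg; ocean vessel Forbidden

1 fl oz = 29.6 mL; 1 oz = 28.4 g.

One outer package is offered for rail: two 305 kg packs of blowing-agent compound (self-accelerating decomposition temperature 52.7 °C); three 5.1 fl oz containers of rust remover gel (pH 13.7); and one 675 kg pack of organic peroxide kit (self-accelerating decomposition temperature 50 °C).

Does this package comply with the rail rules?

No

With self-accelerating decomposition temperature 52.7 °C (< 60 °C), the blowing-agent compound falls in Class 4.1.
pH 13.7 meets the Class 8 criterion (Corrosive), so the rust remover gel is Class 8.
The organic peroxide kit has self-accelerating decomposition temperature 50 °C, which is < 60 °C, so it is Class 4.1 (Self-Reactive).
Total Class 4.1: (two 305 kg packs = 610 kg) + 675 kg = 1285 kg.
1285 kg exceeds the rail limit of 1000 kg for Class 4.1.
Class 8 quantity: three 5.1 fl oz containers = 452.88 mL.
452.88 mL ≤ 500 mL (rail limit, Class 8) — within limit.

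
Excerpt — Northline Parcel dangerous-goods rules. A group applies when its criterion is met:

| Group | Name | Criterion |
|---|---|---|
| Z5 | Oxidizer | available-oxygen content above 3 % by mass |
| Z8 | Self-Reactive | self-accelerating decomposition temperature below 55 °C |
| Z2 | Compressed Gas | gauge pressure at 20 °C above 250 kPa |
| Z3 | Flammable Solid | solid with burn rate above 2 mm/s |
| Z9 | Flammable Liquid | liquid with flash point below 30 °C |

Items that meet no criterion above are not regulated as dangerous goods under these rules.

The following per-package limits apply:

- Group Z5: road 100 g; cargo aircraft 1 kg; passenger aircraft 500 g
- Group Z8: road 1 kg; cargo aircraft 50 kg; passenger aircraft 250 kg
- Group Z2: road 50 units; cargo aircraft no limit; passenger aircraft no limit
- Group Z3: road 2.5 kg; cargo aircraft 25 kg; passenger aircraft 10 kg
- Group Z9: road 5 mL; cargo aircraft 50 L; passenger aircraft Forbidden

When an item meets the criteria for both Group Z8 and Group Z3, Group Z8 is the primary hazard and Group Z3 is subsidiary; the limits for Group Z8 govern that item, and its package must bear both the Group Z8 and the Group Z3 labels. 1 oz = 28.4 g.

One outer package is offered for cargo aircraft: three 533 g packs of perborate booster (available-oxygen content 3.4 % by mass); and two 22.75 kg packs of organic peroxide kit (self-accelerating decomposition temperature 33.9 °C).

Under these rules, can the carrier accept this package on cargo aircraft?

No

Perborate booster: available-oxygen content 3.4 % by mass > 3 % by mass → Group Z5 (Oxidizer).
Self-accelerating decomposition temperature 33.9 °C meets the Group Z8 criterion (Self-Reactive), so the organic peroxide kit is Group Z8.
Group Z8 quantity: two 22.75 kg packs = 45.5 kg.
45.5 kg ≤ 50 kg (cargo aircraft limit, Group Z8) — within limit.
Group Z5 quantity: three 533 g packs = 1.599 kg.
1.599 kg > 1 kg (cargo aircraft limit, Group Z5) — over the limit.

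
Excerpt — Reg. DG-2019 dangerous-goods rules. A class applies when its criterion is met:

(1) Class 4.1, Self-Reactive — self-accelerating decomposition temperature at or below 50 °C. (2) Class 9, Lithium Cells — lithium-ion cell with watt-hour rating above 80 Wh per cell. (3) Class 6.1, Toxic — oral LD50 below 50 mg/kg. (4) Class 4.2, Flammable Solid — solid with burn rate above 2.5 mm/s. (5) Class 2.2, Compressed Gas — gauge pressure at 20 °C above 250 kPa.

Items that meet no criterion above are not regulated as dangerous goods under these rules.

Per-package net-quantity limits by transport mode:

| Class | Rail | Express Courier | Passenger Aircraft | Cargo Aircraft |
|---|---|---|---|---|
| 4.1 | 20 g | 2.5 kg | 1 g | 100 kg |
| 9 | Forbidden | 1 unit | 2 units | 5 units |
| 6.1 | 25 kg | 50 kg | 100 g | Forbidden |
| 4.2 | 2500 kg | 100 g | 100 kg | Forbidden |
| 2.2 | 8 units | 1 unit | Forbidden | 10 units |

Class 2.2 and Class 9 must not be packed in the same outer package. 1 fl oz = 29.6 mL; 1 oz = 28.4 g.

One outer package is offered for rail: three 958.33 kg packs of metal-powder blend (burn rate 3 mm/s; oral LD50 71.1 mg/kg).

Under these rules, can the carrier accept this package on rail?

No

Metal-powder blend: burn rate 3 mm/s > 2.5 mm/s → Class 4.2 (Flammable Solid).
Class 4.2 quantity: three 958.33 kg packs = 2874.99 kg.
2874.99 kg exceeds the rail limit of 2500 kg for Class 4.2.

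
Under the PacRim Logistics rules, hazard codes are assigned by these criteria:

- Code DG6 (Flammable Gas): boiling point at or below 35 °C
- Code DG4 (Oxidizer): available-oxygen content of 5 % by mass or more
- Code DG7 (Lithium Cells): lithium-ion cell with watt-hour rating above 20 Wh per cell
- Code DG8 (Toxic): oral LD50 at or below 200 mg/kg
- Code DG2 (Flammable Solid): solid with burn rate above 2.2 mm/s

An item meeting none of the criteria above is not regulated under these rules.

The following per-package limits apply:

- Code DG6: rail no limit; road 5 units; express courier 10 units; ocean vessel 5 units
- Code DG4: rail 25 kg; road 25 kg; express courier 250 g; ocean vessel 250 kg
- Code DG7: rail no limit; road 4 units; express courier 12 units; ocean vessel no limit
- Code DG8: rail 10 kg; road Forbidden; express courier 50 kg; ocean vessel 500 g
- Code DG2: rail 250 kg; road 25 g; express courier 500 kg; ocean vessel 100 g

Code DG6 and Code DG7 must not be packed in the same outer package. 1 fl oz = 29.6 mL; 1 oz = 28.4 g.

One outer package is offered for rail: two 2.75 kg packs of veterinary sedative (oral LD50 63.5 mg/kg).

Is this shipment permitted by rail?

The veterinary sedative has oral LD50 63.5 mg/kg, which is ≤ 200 mg/kg, so it is Code DG8 (Toxic).
Code DG8 quantity: two 2.75 kg packs = 5.5 kg.
That is within the Code DG8 rail limit of 10 kg.

Yes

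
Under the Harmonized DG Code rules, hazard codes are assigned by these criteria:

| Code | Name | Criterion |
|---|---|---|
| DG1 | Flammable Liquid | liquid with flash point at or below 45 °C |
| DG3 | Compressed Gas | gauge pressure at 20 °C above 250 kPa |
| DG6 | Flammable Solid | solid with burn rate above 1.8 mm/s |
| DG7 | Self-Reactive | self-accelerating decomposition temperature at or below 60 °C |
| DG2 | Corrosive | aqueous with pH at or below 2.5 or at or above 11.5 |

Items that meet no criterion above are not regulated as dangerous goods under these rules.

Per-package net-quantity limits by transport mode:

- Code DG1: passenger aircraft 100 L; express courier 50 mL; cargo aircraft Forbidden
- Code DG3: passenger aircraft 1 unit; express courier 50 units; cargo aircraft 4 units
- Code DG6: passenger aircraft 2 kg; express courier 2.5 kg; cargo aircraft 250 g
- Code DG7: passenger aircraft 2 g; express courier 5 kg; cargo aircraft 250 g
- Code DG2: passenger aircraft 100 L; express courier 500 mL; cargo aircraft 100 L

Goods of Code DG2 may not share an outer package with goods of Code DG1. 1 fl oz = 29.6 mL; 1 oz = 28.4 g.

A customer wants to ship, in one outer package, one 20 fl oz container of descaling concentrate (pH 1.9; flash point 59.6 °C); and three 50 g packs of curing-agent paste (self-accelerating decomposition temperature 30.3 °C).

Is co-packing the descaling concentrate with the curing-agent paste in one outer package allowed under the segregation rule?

Yes

The descaling concentrate has pH 1.9, which is ≤ 2.5, so it is Code DG2 (Corrosive).
With self-accelerating decomposition temperature 30.3 °C (≤ 60 °C), the curing-agent paste falls in Code DG7.
No segregation rule bars Code DG2 with Code DG7.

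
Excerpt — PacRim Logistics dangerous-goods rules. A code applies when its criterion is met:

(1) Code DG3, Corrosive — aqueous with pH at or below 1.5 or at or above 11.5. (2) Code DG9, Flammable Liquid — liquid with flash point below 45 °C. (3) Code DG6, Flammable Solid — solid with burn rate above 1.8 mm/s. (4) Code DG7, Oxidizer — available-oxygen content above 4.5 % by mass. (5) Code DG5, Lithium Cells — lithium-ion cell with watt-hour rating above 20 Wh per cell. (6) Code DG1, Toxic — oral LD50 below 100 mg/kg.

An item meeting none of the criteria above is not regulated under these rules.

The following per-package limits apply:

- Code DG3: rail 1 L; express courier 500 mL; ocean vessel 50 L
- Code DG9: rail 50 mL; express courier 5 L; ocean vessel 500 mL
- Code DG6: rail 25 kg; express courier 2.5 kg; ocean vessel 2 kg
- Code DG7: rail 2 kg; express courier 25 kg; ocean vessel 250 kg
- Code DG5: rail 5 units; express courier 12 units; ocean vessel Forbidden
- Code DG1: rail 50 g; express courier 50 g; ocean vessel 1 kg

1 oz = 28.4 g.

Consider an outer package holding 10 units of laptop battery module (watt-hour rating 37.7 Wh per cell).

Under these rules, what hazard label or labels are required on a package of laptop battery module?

With watt-hour rating 37.7 Wh per cell (> 20 Wh per cell), the laptop battery module falls in Code DG5.
Only the Code DG5 label is required.

Code DG5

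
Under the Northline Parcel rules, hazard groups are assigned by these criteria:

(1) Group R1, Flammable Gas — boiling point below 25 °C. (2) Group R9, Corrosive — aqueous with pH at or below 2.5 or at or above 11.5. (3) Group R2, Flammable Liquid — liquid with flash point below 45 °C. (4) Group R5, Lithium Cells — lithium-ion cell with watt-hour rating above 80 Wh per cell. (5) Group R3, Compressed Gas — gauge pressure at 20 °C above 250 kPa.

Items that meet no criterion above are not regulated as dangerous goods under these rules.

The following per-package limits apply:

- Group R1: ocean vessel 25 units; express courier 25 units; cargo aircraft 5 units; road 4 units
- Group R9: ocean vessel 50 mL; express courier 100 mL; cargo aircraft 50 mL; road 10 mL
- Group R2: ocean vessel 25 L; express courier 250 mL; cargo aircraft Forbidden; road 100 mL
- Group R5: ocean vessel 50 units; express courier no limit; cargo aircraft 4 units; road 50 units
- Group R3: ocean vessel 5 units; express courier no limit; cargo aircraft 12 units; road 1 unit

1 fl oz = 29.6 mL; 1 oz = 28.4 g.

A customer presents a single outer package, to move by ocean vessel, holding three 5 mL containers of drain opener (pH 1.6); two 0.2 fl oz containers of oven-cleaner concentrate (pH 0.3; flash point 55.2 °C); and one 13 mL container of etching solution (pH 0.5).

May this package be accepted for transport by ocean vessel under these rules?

pH 1.6 meets the Group R9 criterion (Corrosive), so the drain opener is Group R9.
With pH 0.3 (≤ 2.5), the oven-cleaner concentrate falls in Group R9.
With pH 0.5 (≤ 2.5), the etching solution falls in Group R9.
Total Group R9: (three 5 mL containers = 15 mL) + (two 0.2 fl oz containers = 11.84 mL) + 13 mL = 39.84 mL.
That is within the Group R9 ocean vessel limit of 50 mL.

Yes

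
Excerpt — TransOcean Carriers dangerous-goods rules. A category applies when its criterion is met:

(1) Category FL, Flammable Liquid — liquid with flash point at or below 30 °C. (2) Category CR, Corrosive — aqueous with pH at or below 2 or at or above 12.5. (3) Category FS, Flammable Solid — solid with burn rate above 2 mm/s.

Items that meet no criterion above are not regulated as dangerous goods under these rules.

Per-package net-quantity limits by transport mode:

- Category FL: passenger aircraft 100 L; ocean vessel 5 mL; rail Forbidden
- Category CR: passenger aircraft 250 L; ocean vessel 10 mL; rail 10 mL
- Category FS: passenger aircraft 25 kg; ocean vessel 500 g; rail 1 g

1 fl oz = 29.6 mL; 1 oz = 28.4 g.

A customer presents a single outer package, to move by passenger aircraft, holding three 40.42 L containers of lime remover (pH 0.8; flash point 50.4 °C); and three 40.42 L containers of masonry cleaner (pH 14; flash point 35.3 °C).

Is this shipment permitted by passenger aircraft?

pH 0.8 meets the Category CR criterion (Corrosive), so the lime remover is Category CR.
The masonry cleaner has pH 14, which is ≥ 12.5, so it is Category CR (Corrosive).
Category CR net quantity: (three 40.42 L containers = 121.26 L) + (three 40.42 L containers = 121.26 L) = 242.52 L.
242.52 L is within the passenger aircraft limit of 250 L for Category CR.

Yes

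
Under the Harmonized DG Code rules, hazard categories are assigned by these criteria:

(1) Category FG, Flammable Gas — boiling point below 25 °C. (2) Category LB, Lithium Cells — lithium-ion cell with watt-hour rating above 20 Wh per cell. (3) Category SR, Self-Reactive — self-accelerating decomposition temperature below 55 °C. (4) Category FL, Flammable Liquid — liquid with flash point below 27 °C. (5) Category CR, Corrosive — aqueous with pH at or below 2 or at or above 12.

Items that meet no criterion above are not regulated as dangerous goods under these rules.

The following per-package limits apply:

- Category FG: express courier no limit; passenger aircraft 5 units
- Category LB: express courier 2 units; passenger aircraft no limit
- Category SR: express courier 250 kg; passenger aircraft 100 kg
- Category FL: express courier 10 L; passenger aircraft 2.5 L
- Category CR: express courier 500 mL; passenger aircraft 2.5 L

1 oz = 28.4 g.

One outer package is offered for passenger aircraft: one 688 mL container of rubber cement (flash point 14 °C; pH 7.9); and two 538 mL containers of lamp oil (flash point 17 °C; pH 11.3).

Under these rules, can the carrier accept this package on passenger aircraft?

Yes

The rubber cement has flash point 14 °C, which is < 27 °C, so it is Category FL (Flammable Liquid).
The lamp oil has flash point 17 °C, which is < 27 °C, so it is Category FL (Flammable Liquid).
Total Category FL: 688 mL + (two 538 mL containers = 1.076 L) = 1.764 L.
1.764 L is within the passenger aircraft limit of 2.5 L for Category FL.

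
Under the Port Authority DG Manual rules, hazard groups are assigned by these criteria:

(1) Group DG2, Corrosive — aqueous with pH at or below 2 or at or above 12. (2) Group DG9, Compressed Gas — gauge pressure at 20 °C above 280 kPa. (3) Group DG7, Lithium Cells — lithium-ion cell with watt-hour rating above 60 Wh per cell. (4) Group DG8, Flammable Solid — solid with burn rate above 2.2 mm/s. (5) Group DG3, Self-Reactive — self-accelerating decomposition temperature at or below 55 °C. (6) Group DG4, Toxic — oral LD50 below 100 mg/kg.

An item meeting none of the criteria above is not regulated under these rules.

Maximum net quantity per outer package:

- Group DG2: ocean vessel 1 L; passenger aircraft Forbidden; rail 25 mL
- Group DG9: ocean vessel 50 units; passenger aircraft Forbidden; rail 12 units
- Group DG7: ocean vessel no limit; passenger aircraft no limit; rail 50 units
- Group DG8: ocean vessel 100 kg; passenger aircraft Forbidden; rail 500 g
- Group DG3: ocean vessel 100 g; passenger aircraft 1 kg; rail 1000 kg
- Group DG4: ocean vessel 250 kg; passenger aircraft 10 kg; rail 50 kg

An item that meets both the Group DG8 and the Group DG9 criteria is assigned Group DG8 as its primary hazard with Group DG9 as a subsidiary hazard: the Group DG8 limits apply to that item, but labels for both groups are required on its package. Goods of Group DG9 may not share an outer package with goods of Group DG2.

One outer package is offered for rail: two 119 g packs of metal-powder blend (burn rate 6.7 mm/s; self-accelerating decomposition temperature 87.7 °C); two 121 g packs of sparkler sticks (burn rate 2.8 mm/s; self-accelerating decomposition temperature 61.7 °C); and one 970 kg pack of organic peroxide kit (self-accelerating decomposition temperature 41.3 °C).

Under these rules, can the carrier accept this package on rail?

Burn rate 6.7 mm/s meets the Group DG8 criterion (Flammable Solid), so the metal-powder blend is Group DG8.
With burn rate 2.8 mm/s (> 2.2 mm/s), the sparkler sticks fall in Group DG8.
Self-accelerating decomposition temperature 41.3 °C meets the Group DG3 criterion (Self-Reactive), so the organic peroxide kit is Group DG3.
Total Group DG8: (two 119 g packs = 238 g) + (two 121 g packs = 242 g) = 480 g.
That is within the Group DG8 rail limit of 500 g.
Group DG3 quantity: 970 kg.
970 kg is within the rail limit of 1000 kg for Group DG3.
The segregation rule (Group DG9 with Group DG2) does not apply to Group DG8 with Group DG3.
Every hazard group is within its rail limit and no segregation rule is violated.

Yes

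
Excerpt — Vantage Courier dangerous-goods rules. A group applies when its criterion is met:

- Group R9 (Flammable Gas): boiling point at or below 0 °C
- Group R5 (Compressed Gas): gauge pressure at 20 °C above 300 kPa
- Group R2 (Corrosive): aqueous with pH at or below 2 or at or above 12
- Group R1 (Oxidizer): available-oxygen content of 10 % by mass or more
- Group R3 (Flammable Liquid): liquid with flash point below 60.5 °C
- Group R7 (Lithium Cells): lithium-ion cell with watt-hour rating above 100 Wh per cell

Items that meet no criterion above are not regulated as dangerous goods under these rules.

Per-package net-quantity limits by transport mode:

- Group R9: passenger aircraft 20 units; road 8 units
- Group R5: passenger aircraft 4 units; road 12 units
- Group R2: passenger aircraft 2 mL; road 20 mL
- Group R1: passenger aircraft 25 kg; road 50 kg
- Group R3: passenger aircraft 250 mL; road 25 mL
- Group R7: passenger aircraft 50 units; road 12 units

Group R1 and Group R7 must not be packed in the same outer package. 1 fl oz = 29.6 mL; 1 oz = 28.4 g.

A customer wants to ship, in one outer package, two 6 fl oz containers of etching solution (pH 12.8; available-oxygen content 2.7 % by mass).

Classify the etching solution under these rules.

Group R2

pH 12.8 meets the Group R2 criterion (Corrosive), so the etching solution is Group R2.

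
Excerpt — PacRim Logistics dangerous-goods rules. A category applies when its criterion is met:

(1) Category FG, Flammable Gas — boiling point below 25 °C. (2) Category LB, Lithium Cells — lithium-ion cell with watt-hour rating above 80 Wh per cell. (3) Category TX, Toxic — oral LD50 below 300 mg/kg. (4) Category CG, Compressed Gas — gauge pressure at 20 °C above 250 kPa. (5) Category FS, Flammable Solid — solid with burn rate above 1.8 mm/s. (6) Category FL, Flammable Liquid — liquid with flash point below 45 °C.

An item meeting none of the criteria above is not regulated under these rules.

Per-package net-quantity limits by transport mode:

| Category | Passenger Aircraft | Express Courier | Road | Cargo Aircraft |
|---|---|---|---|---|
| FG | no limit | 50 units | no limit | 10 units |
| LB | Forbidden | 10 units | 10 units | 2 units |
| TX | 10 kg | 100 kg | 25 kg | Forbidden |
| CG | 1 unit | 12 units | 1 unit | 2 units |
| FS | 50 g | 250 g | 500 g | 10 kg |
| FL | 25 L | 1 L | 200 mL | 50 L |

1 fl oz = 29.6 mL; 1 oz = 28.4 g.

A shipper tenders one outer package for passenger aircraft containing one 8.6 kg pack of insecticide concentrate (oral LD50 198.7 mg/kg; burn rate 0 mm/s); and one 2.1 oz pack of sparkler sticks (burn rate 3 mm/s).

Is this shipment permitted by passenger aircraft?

No

Oral LD50 198.7 mg/kg meets the Category TX criterion (Toxic), so the insecticide concentrate is Category TX.
Sparkler sticks: burn rate 3 mm/s > 1.8 mm/s → Category FS (Flammable Solid).
Category FS quantity: one 2.1 oz pack = 59.64 g.
That exceeds the Category FS passenger aircraft limit of 50 g.
Category TX quantity: 8.6 kg.
8.6 kg is within the passenger aircraft limit of 10 kg for Category TX.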